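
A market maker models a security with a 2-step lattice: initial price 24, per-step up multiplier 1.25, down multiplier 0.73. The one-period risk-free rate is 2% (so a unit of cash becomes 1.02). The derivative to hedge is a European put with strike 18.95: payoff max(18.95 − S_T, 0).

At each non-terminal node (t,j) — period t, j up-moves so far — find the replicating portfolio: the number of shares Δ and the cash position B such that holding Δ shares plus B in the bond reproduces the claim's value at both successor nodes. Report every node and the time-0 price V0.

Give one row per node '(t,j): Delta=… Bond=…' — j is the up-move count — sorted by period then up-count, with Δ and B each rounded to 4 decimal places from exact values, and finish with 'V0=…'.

No-arbitrage ⇒ martingale measure with p* = (R−d)/(u−d) = 0.5577.
At expiry t=2: V(2,0)=6.1604, V(2,1)=0.0000, V(2,2)=0.0000
  t=1,j=0: stock 17.5200 → up 21.9000 (V=0.0000), down 12.7896 (V=6.1604). Price 2.6714; hedge Δ=-0.6762, bond B=14.5183.
  t=1,j=1: stock 30.0000 → up 37.5000 (V=0.0000), down 21.9000 (V=0.0000). Price 0.0000; hedge Δ=0.0000, bond B=0.0000.
  t=0,j=0: stock 24.0000 → up 30.0000 (V=0.0000), down 17.5200 (V=2.6714). Price 1.1584; hedge Δ=-0.2141, bond B=6.2956.
Self-financing check: at every node Δ·S+B equals the discounted successor values.

(0,0): Delta=-0.2141 Bond=6.2956
(1,0): Delta=-0.6762 Bond=14.5183
(1,1): Delta=0.0000 Bond=0.0000
V0=1.1584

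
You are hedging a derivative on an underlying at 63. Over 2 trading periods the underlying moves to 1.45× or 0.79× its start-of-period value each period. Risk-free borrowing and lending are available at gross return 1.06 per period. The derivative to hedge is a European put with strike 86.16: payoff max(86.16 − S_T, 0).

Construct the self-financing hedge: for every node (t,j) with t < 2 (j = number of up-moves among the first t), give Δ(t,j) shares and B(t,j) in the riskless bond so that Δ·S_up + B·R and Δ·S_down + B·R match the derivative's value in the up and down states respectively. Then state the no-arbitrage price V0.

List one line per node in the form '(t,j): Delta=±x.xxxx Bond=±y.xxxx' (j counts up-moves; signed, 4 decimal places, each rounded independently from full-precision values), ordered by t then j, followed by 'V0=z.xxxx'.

(0,0): Delta=-0.5703 Bond=56.5055
(1,0): Delta=-1.0000 Bond=81.2830
(1,1): Delta=-0.2321 Bond=29.0031
V0=20.5779

Under the risk-neutral measure, an up-move has probability p* = (R−d)/(u−d) = 0.4091 and values discount at R = 1.06.
Terminal values V(2,·): V(2,0)=46.8417, V(2,1)=13.9935, V(2,2)=0.0000
  t=1,j=0: stock 49.7700 → up 72.1665 (V=13.9935), down 39.3183 (V=46.8417). Price 31.5130; hedge Δ=-1.0000, bond B=81.2830.
  t=1,j=1: stock 91.3500 → up 132.4575 (V=0.0000), down 72.1665 (V=13.9935). Price 7.8008; hedge Δ=-0.2321, bond B=29.0031.
  t=0,j=0: stock 63.0000 → up 91.3500 (V=7.8008), down 49.7700 (V=31.5130). Price 20.5779; hedge Δ=-0.5703, bond B=56.5055.
Each (Δ,B) replicates both successor values, so the strategy is self-financing and V0 is arbitrage-free.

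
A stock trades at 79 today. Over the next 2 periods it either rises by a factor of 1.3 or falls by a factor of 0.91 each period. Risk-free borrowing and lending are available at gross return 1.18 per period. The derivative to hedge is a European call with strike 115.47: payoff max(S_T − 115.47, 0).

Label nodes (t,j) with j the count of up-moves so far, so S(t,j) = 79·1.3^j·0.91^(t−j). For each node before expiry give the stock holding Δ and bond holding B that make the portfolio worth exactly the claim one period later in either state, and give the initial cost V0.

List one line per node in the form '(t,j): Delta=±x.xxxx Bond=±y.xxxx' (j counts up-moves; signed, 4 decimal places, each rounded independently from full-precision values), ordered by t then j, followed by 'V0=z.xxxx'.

(0,0): Delta=0.3435 Bond=-20.9290
(1,0): Delta=0.0000 Bond=0.0000
(1,1): Delta=0.4504 Bond=-35.6723
V0=6.2097

Under the risk-neutral measure, an up-move has probability p* = (R−d)/(u−d) = 0.6923 and values discount at R = 1.18.
Terminal values V(2,·): V(2,0)=0.0000, V(2,1)=0.0000, V(2,2)=18.0400
(1,0): S=71.8900. Δ = (V_up−V_dn)/(S_up−S_dn) = (0.0000−0.0000)/(93.4570−65.4199) = 0.0000. V = [p*·0.0000 + (1−p*)·0.0000]/1.18 = 0.0000. B = V − Δ·S = 0.0000.
(1,1): S=102.7000. Δ = (V_up−V_dn)/(S_up−S_dn) = (18.0400−0.0000)/(133.5100−93.4570) = 0.4504. V = [p*·18.0400 + (1−p*)·0.0000]/1.18 = 10.5841. B = V − Δ·S = -35.6723.
(0,0): S=79.0000. Δ = (V_up−V_dn)/(S_up−S_dn) = (10.5841−0.0000)/(102.7000−71.8900) = 0.3435. V = [p*·10.5841 + (1−p*)·0.0000]/1.18 = 6.2097. B = V − Δ·S = -20.9290.
The time-0 hedge costs 6.2097, which is the no-arbitrage price.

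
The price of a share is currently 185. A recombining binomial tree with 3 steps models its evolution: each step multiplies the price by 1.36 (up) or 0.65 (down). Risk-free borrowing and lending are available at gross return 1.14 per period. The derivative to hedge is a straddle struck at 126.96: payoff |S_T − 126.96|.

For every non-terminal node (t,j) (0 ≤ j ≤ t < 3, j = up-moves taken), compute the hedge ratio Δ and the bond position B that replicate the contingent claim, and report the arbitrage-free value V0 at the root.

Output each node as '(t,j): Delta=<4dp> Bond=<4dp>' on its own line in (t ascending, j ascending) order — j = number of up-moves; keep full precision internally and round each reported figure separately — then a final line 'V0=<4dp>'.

No-arbitrage ⇒ martingale measure with p* = (R−d)/(u−d) = 0.6901.
At expiry t=3: V(3,0)=76.1544, V(3,1)=20.6590, V(3,2)=95.4544, V(3,3)=338.3994
  t=2,j=0: stock 78.1625 → up 106.3010 (V=20.6590), down 50.8056 (V=76.1544). Price 33.2059; hedge Δ=-1.0000, bond B=111.3684.
  t=2,j=1: stock 163.5400 → up 222.4144 (V=95.4544), down 106.3010 (V=20.6590). Price 63.4021; hedge Δ=0.6442, bond B=-41.9436.
  t=2,j=2: stock 342.1760 → up 465.3594 (V=338.3994), down 222.4144 (V=95.4544). Price 230.8076; hedge Δ=1.0000, bond B=-111.3684.
  t=1,j=0: stock 120.2500 → up 163.5400 (V=63.4021), down 78.1625 (V=33.2059). Price 47.4083; hedge Δ=0.3537, bond B=4.8786.
  t=1,j=1: stock 251.6000 → up 342.1760 (V=230.8076), down 163.5400 (V=63.4021). Price 156.9609; hedge Δ=0.9371, bond B=-78.8215.
  t=0,j=0: stock 185.0000 → up 251.6000 (V=156.9609), down 120.2500 (V=47.4083). Price 107.9079; hedge Δ=0.8341, bond B=-46.3915.
Each (Δ,B) replicates both successor values, so the strategy is self-financing and V0 is arbitrage-free.

(0,0): Delta=0.8341 Bond=-46.3915
(1,0): Delta=0.3537 Bond=4.8786
(1,1): Delta=0.9371 Bond=-78.8215
(2,0): Delta=-1.0000 Bond=111.3684
(2,1): Delta=0.6442 Bond=-41.9436
(2,2): Delta=1.0000 Bond=-111.3684
V0=107.9079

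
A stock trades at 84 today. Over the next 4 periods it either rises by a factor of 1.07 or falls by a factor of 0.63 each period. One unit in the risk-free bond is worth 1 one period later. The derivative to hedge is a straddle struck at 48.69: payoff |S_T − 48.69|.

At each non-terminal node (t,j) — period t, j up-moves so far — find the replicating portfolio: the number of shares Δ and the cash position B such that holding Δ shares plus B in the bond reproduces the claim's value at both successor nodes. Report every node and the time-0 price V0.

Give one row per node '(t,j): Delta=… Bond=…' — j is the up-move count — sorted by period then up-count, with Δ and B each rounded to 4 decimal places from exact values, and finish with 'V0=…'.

No-arbitrage ⇒ martingale measure with p* = (R−d)/(u−d) = 0.8409.
Payoff layer (t=4): V(4,0)=35.4575, V(4,1)=26.2158, V(4,2)=10.5195, V(4,3)=16.1393, V(4,4)=61.4169
  t=3,j=0: stock 21.0039 → up 22.4742 (V=26.2158), down 13.2325 (V=35.4575). Price 27.6861; hedge Δ=-1.0000, bond B=48.6900.
  t=3,j=1: stock 35.6734 → up 38.1705 (V=10.5195), down 22.4742 (V=26.2158). Price 13.0166; hedge Δ=-1.0000, bond B=48.6900.
  t=3,j=2: stock 60.5881 → up 64.8293 (V=16.1393), down 38.1705 (V=10.5195). Price 15.2452; hedge Δ=0.2108, bond B=2.4730.
  t=3,j=3: stock 102.9036 → up 110.1069 (V=61.4169), down 64.8293 (V=16.1393). Price 54.2136; hedge Δ=1.0000, bond B=-48.6900.
  t=2,j=0: stock 33.3396 → up 35.6734 (V=13.0166), down 21.0039 (V=27.6861). Price 15.3504; hedge Δ=-1.0000, bond B=48.6900.
  t=2,j=1: stock 56.6244 → up 60.5881 (V=15.2452), down 35.6734 (V=13.0166). Price 14.8907; hedge Δ=0.0894, bond B=9.8257.
  t=2,j=2: stock 96.1716 → up 102.9036 (V=54.2136), down 60.5881 (V=15.2452). Price 48.0141; hedge Δ=0.9209, bond B=-40.5504.
  t=1,j=0: stock 52.9200 → up 56.6244 (V=14.8907), down 33.3396 (V=15.3504). Price 14.9638; hedge Δ=-0.0197, bond B=16.0086.
  t=1,j=1: stock 89.8800 → up 96.1716 (V=48.0141), down 56.6244 (V=14.8907). Price 42.7445; hedge Δ=0.8376, bond B=-32.5361.
  t=0,j=0: stock 84.0000 → up 89.8800 (V=42.7445), down 52.9200 (V=14.9638). Price 38.3248; hedge Δ=0.7516, bond B=-24.8130.
Root portfolio cost Δ·84+B reproduces V0=38.3248.

(0,0): Delta=0.7516 Bond=-24.8130
(1,0): Delta=-0.0197 Bond=16.0086
(1,1): Delta=0.8376 Bond=-32.5361
(2,0): Delta=-1.0000 Bond=48.6900
(2,1): Delta=0.0894 Bond=9.8257
(2,2): Delta=0.9209 Bond=-40.5504
(3,0): Delta=-1.0000 Bond=48.6900
(3,1): Delta=-1.0000 Bond=48.6900
(3,2): Delta=0.2108 Bond=2.4730
(3,3): Delta=1.0000 Bond=-48.6900
V0=38.3248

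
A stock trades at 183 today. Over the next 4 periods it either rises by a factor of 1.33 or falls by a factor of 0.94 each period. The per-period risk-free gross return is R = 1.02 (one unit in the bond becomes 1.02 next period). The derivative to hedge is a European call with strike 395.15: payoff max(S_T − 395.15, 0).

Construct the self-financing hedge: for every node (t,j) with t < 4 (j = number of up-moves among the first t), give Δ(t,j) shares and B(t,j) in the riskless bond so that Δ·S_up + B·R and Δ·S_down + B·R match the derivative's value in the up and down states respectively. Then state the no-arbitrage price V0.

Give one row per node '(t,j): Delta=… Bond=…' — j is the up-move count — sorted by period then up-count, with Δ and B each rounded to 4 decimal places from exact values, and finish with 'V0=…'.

Since d<R<u, set p* = (R−d)/(u−d) = 0.2051; price each node as the discounted p*-expectation of its children.
At expiry t=4: V(4,0)=0.0000, V(4,1)=0.0000, V(4,2)=0.0000, V(4,3)=9.5506, V(4,4)=177.4583
  t=3,j=0: stock 151.9969 → up 202.1558 (V=0.0000), down 142.8771 (V=0.0000). Price 0.0000; hedge Δ=0.0000, bond B=0.0000.
  t=3,j=1: stock 215.0594 → up 286.0290 (V=0.0000), down 202.1558 (V=0.0000). Price 0.0000; hedge Δ=0.0000, bond B=0.0000.
  t=3,j=2: stock 304.2862 → up 404.7006 (V=9.5506), down 286.0290 (V=0.0000). Price 1.9207; hedge Δ=0.0805, bond B=-22.5681.
  t=3,j=3: stock 430.5326 → up 572.6083 (V=177.4583), down 404.7006 (V=9.5506). Price 43.1306; hedge Δ=1.0000, bond B=-387.4020.
  t=2,j=0: stock 161.6988 → up 215.0594 (V=0.0000), down 151.9969 (V=0.0000). Price 0.0000; hedge Δ=0.0000, bond B=0.0000.
  t=2,j=1: stock 228.7866 → up 304.2862 (V=1.9207), down 215.0594 (V=0.0000). Price 0.3863; hedge Δ=0.0215, bond B=-4.5386.
  t=2,j=2: stock 323.7087 → up 430.5326 (V=43.1306), down 304.2862 (V=1.9207). Price 10.1706; hedge Δ=0.3264, bond B=-95.4959.
  t=1,j=0: stock 172.0200 → up 228.7866 (V=0.3863), down 161.6988 (V=0.0000). Price 0.0777; hedge Δ=0.0058, bond B=-0.9127.
  t=1,j=1: stock 243.3900 → up 323.7087 (V=10.1706), down 228.7866 (V=0.3863). Price 2.3464; hedge Δ=0.1031, bond B=-22.7417.
  t=0,j=0: stock 183.0000 → up 243.3900 (V=2.3464), down 172.0200 (V=0.0777). Price 0.5324; hedge Δ=0.0318, bond B=-5.2848.
Check: Δ(0,0)·S0 + B(0,0) = 0.5324 = V0.

(0,0): Delta=0.0318 Bond=-5.2848
(1,0): Delta=0.0058 Bond=-0.9127
(1,1): Delta=0.1031 Bond=-22.7417
(2,0): Delta=0.0000 Bond=0.0000
(2,1): Delta=0.0215 Bond=-4.5386
(2,2): Delta=0.3264 Bond=-95.4959
(3,0): Delta=0.0000 Bond=0.0000
(3,1): Delta=0.0000 Bond=0.0000
(3,2): Delta=0.0805 Bond=-22.5681
(3,3): Delta=1.0000 Bond=-387.4020
V0=0.5324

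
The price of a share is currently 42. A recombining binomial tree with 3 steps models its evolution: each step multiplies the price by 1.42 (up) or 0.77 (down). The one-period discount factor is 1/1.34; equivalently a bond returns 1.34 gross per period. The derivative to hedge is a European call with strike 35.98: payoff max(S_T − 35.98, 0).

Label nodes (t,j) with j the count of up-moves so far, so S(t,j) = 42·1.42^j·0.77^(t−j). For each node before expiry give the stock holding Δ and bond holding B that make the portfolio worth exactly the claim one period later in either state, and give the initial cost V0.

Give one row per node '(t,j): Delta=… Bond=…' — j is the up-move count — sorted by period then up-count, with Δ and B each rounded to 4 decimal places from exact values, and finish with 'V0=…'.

No-arbitrage ⇒ martingale measure with p* = (R−d)/(u−d) = 0.8769.
Payoff layer (t=3): V(3,0)=0.0000, V(3,1)=0.0000, V(3,2)=29.2304, V(3,3)=84.2781
(2,0): S=24.9018. Δ = (V_up−V_dn)/(S_up−S_dn) = (0.0000−0.0000)/(35.3606−19.1744) = 0.0000. V = [p*·0.0000 + (1−p*)·0.0000]/1.34 = 0.0000. B = V − Δ·S = 0.0000.
(2,1): S=45.9228. Δ = (V_up−V_dn)/(S_up−S_dn) = (29.2304−0.0000)/(65.2104−35.3606) = 0.9792. V = [p*·29.2304 + (1−p*)·0.0000]/1.34 = 19.1289. B = V − Δ·S = -25.8409.
(2,2): S=84.6888. Δ = (V_up−V_dn)/(S_up−S_dn) = (84.2781−29.2304)/(120.2581−65.2104) = 1.0000. V = [p*·84.2781 + (1−p*)·29.2304]/1.34 = 57.8381. B = V − Δ·S = -26.8507.
(1,0): S=32.3400. Δ = (V_up−V_dn)/(S_up−S_dn) = (19.1289−0.0000)/(45.9228−24.9018) = 0.9100. V = [p*·19.1289 + (1−p*)·0.0000]/1.34 = 12.5184. B = V − Δ·S = -16.9108.
(1,1): S=59.6400. Δ = (V_up−V_dn)/(S_up−S_dn) = (57.8381−19.1289)/(84.6888−45.9228) = 0.9985. V = [p*·57.8381 + (1−p*)·19.1289]/1.34 = 39.6074. B = V − Δ·S = -19.9451.
(0,0): S=42.0000. Δ = (V_up−V_dn)/(S_up−S_dn) = (39.6074−12.5184)/(59.6400−32.3400) = 0.9923. V = [p*·39.6074 + (1−p*)·12.5184]/1.34 = 27.0696. B = V − Δ·S = -14.6057.
Self-financing check: at every node Δ·S+B equals the discounted successor values.

(0,0): Delta=0.9923 Bond=-14.6057
(1,0): Delta=0.9100 Bond=-16.9108
(1,1): Delta=0.9985 Bond=-19.9451
(2,0): Delta=0.0000 Bond=0.0000
(2,1): Delta=0.9792 Bond=-25.8409
(2,2): Delta=1.0000 Bond=-26.8507
V0=27.0696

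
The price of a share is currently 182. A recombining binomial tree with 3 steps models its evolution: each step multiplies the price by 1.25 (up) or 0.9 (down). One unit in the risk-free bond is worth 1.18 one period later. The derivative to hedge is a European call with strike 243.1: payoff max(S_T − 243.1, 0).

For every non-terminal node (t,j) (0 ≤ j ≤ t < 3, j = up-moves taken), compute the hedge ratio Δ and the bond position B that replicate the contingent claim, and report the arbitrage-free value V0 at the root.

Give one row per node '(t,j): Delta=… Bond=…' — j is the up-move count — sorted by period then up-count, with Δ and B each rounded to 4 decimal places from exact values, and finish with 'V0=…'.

Under the risk-neutral measure, an up-move has probability p* = (R−d)/(u−d) = 0.8000 and values discount at R = 1.18.
Terminal values V(3,·): V(3,0)=0.0000, V(3,1)=0.0000, V(3,2)=12.8375, V(3,3)=112.3688
  t=2,j=0: stock 147.4200 → up 184.2750 (V=0.0000), down 132.6780 (V=0.0000). Price 0.0000; hedge Δ=0.0000, bond B=0.0000.
  t=2,j=1: stock 204.7500 → up 255.9375 (V=12.8375), down 184.2750 (V=0.0000). Price 8.7034; hedge Δ=0.1791, bond B=-27.9752.
  t=2,j=2: stock 284.3750 → up 355.4688 (V=112.3688), down 255.9375 (V=12.8375). Price 78.3581; hedge Δ=1.0000, bond B=-206.0169.
  t=1,j=0: stock 163.8000 → up 204.7500 (V=8.7034), down 147.4200 (V=0.0000). Price 5.9006; hedge Δ=0.1518, bond B=-18.9662.
  t=1,j=1: stock 227.5000 → up 284.3750 (V=78.3581), down 204.7500 (V=8.7034). Price 54.5993; hedge Δ=0.8748, bond B=-144.4141.
  t=0,j=0: stock 182.0000 → up 227.5000 (V=54.5993), down 163.8000 (V=5.9006). Price 38.0165; hedge Δ=0.7645, bond B=-101.1225.
Self-financing check: at every node Δ·S+B equals the discounted successor values.

(0,0): Delta=0.7645 Bond=-101.1225
(1,0): Delta=0.1518 Bond=-18.9662
(1,1): Delta=0.8748 Bond=-144.4141
(2,0): Delta=0.0000 Bond=0.0000
(2,1): Delta=0.1791 Bond=-27.9752
(2,2): Delta=1.0000 Bond=-206.0169
V0=38.0165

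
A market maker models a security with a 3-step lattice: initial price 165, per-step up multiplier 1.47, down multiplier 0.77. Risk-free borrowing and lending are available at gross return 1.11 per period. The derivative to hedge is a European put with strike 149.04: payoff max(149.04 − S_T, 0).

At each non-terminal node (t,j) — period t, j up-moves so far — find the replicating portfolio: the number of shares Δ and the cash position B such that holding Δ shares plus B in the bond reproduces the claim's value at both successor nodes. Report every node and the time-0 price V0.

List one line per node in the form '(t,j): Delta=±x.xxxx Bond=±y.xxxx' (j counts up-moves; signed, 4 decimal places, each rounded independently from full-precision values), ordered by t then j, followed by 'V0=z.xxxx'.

(0,0): Delta=-0.1456 Bond=32.8369
(1,0): Delta=-0.3825 Bond=66.5416
(1,1): Delta=-0.0143 Bond=4.5862
(2,0): Delta=-1.0000 Bond=134.2703
(2,1): Delta=-0.0400 Bond=9.8986
(2,2): Delta=0.0000 Bond=0.0000
V0=8.8057

The replicating-portfolio and risk-neutral prices coincide; use p* = (1.11−0.77)/(1.47−0.77) = 0.4857 for the latter.
At expiry t=3: V(3,0)=73.7121, V(3,1)=5.2321, V(3,2)=0.0000, V(3,3)=0.0000
  t=2,j=0: stock 97.8285 → up 143.8079 (V=5.2321), down 75.3279 (V=73.7121). Price 36.4418; hedge Δ=-1.0000, bond B=134.2703.
  t=2,j=1: stock 186.7635 → up 274.5423 (V=0.0000), down 143.8079 (V=5.2321). Price 2.4241; hedge Δ=-0.0400, bond B=9.8986.
  t=2,j=2: stock 356.5485 → up 524.1263 (V=0.0000), down 274.5423 (V=0.0000). Price 0.0000; hedge Δ=0.0000, bond B=0.0000.
  t=1,j=0: stock 127.0500 → up 186.7635 (V=2.4241), down 97.8285 (V=36.4418). Price 17.9450; hedge Δ=-0.3825, bond B=66.5416.
  t=1,j=1: stock 242.5500 → up 356.5485 (V=0.0000), down 186.7635 (V=2.4241). Price 1.1232; hedge Δ=-0.0143, bond B=4.5862.
  t=0,j=0: stock 165.0000 → up 242.5500 (V=1.1232), down 127.0500 (V=17.9450). Price 8.8057; hedge Δ=-0.1456, bond B=32.8369.
Each (Δ,B) replicates both successor values, so the strategy is self-financing and V0 is arbitrage-free.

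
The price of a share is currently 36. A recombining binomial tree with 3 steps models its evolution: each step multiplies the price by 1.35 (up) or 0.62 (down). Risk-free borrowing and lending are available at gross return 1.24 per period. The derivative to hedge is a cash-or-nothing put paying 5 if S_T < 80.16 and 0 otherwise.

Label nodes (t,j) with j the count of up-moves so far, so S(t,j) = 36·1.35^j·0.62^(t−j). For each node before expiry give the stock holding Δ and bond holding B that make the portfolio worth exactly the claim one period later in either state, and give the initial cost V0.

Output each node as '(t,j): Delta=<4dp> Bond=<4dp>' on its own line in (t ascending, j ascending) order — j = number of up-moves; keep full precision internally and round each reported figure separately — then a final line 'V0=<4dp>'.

Since d<R<u, set p* = (R−d)/(u−d) = 0.8493; price each node as the discounted p*-expectation of its children.
Payoff layer (t=3): V(3,0)=5.0000, V(3,1)=5.0000, V(3,2)=5.0000, V(3,3)=0.0000
Node (2,0) S=13.8384: V=(p*·5.0000+(1−p*)·5.0000)/1.24=4.0323; Δ=(5.0000−5.0000)/(18.6818−8.5798)=0.0000; B=V−Δ·S=4.0323
Node (2,1) S=30.1320: V=(p*·5.0000+(1−p*)·5.0000)/1.24=4.0323; Δ=(5.0000−5.0000)/(40.6782−18.6818)=0.0000; B=V−Δ·S=4.0323
Node (2,2) S=65.6100: V=(p*·0.0000+(1−p*)·5.0000)/1.24=0.6076; Δ=(0.0000−5.0000)/(88.5735−40.6782)=-0.1044; B=V−Δ·S=7.4569
Node (1,0) S=22.3200: V=(p*·4.0323+(1−p*)·4.0323)/1.24=3.2518; Δ=(4.0323−4.0323)/(30.1320−13.8384)=0.0000; B=V−Δ·S=3.2518
Node (1,1) S=48.6000: V=(p*·0.6076+(1−p*)·4.0323)/1.24=0.9062; Δ=(0.6076−4.0323)/(65.6100−30.1320)=-0.0965; B=V−Δ·S=5.5975
Node (0,0) S=36.0000: V=(p*·0.9062+(1−p*)·3.2518)/1.24=1.0158; Δ=(0.9062−3.2518)/(48.6000−22.3200)=-0.0893; B=V−Δ·S=4.2290
The time-0 hedge costs 1.0158, which is the no-arbitrage price.

(0,0): Delta=-0.0893 Bond=4.2290
(1,0): Delta=0.0000 Bond=3.2518
(1,1): Delta=-0.0965 Bond=5.5975
(2,0): Delta=0.0000 Bond=4.0323
(2,1): Delta=0.0000 Bond=4.0323
(2,2): Delta=-0.1044 Bond=7.4569
V0=1.0158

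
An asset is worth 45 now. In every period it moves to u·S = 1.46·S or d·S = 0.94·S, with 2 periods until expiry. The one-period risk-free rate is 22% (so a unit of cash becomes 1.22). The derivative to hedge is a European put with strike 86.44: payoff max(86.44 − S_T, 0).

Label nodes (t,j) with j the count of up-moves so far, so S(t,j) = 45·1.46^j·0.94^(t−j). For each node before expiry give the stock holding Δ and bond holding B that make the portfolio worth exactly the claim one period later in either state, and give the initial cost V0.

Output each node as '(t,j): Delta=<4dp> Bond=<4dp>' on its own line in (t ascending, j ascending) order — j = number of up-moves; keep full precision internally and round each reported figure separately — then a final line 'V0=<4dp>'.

Since d<R<u, set p* = (R−d)/(u−d) = 0.5385; price each node as the discounted p*-expectation of its children.
Payoff layer (t=2): V(2,0)=46.6780, V(2,1)=24.6820, V(2,2)=0.0000
(1,0): S=42.3000. Δ = (V_up−V_dn)/(S_up−S_dn) = (24.6820−46.6780)/(61.7580−39.7620) = -1.0000. V = [p*·24.6820 + (1−p*)·46.6780]/1.22 = 28.5525. B = V − Δ·S = 70.8525.
(1,1): S=65.7000. Δ = (V_up−V_dn)/(S_up−S_dn) = (0.0000−24.6820)/(95.9220−61.7580) = -0.7225. V = [p*·0.0000 + (1−p*)·24.6820]/1.22 = 9.3375. B = V − Δ·S = 56.8028.
(0,0): S=45.0000. Δ = (V_up−V_dn)/(S_up−S_dn) = (9.3375−28.5525)/(65.7000−42.3000) = -0.8212. V = [p*·9.3375 + (1−p*)·28.5525]/1.22 = 14.9229. B = V − Δ·S = 51.8748.
Check: Δ(0,0)·S0 + B(0,0) = 14.9229 = V0.

(0,0): Delta=-0.8212 Bond=51.8748
(1,0): Delta=-1.0000 Bond=70.8525
(1,1): Delta=-0.7225 Bond=56.8028
V0=14.9229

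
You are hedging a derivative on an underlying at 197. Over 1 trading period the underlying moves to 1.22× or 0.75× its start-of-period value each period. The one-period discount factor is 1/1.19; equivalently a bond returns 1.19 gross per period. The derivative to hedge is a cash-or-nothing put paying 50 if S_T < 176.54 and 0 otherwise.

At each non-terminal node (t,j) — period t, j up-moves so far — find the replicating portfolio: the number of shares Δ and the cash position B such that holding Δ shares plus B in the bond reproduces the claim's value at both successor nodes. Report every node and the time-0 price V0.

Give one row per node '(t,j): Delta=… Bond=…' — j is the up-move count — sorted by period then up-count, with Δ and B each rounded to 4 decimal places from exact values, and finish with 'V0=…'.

(0,0): Delta=-0.5400 Bond=109.0649
V0=2.6819

No-arbitrage ⇒ martingale measure with p* = (R−d)/(u−d) = 0.9362.
Terminal values V(1,·): V(1,0)=50.0000, V(1,1)=0.0000
Node (0,0) S=197.0000: V=(p*·0.0000+(1−p*)·50.0000)/1.19=2.6819; Δ=(0.0000−50.0000)/(240.3400−147.7500)=-0.5400; B=V−Δ·S=109.0649
Self-financing check: at every node Δ·S+B equals the discounted successor values.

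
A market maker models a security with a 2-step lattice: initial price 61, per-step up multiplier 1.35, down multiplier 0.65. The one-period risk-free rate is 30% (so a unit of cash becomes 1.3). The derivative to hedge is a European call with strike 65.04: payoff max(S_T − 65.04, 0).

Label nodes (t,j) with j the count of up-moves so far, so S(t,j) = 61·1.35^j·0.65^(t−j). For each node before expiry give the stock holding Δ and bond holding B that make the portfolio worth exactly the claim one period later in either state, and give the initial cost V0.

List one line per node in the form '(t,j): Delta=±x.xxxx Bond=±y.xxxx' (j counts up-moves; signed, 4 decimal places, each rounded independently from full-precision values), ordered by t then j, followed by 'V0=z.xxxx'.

Risk-neutral probability p* = (R−d)/(u−d) = (1.3−0.65)/(1.35−0.65) = 0.9286.
At expiry t=2: V(2,0)=0.0000, V(2,1)=0.0000, V(2,2)=46.1325
(1,0): S=39.6500. Δ = (V_up−V_dn)/(S_up−S_dn) = (0.0000−0.0000)/(53.5275−25.7725) = 0.0000. V = [p*·0.0000 + (1−p*)·0.0000]/1.3 = 0.0000. B = V − Δ·S = 0.0000.
(1,1): S=82.3500. Δ = (V_up−V_dn)/(S_up−S_dn) = (46.1325−0.0000)/(111.1725−53.5275) = 0.8003. V = [p*·46.1325 + (1−p*)·0.0000]/1.3 = 32.9518. B = V − Δ·S = -32.9518.
(0,0): S=61.0000. Δ = (V_up−V_dn)/(S_up−S_dn) = (32.9518−0.0000)/(82.3500−39.6500) = 0.7717. V = [p*·32.9518 + (1−p*)·0.0000]/1.3 = 23.5370. B = V − Δ·S = -23.5370.
Check: Δ(0,0)·S0 + B(0,0) = 23.5370 = V0.

(0,0): Delta=0.7717 Bond=-23.5370
(1,0): Delta=0.0000 Bond=0.0000
(1,1): Delta=0.8003 Bond=-32.9518
V0=23.5370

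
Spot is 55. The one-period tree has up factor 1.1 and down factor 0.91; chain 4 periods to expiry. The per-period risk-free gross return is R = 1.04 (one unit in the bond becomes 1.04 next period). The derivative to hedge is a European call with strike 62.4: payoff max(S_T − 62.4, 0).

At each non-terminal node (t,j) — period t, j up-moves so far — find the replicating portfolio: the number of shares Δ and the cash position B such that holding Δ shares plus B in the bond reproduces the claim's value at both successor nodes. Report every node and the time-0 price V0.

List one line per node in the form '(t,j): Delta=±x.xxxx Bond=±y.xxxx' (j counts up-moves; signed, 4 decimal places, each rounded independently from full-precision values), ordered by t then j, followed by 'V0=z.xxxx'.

The replicating-portfolio and risk-neutral prices coincide; use p* = (1.04−0.91)/(1.1−0.91) = 0.6842 for the latter.
Terminal payoffs: V(4,0)=0.0000, V(4,1)=0.0000, V(4,2)=0.0000, V(4,3)=4.2166, V(4,4)=18.1255
(3,0): S=41.4464. Δ = (V_up−V_dn)/(S_up−S_dn) = (0.0000−0.0000)/(45.5910−37.7162) = 0.0000. V = [p*·0.0000 + (1−p*)·0.0000]/1.04 = 0.0000. B = V − Δ·S = 0.0000.
(3,1): S=50.1001. Δ = (V_up−V_dn)/(S_up−S_dn) = (0.0000−0.0000)/(55.1101−45.5910) = 0.0000. V = [p*·0.0000 + (1−p*)·0.0000]/1.04 = 0.0000. B = V − Δ·S = 0.0000.
(3,2): S=60.5605. Δ = (V_up−V_dn)/(S_up−S_dn) = (4.2166−0.0000)/(66.6166−55.1101) = 0.3664. V = [p*·4.2166 + (1−p*)·0.0000]/1.04 = 2.7740. B = V − Δ·S = -19.4183.
(3,3): S=73.2050. Δ = (V_up−V_dn)/(S_up−S_dn) = (18.1255−4.2166)/(80.5255−66.6166) = 1.0000. V = [p*·18.1255 + (1−p*)·4.2166]/1.04 = 13.2050. B = V − Δ·S = -60.0000.
(2,0): S=45.5455. Δ = (V_up−V_dn)/(S_up−S_dn) = (0.0000−0.0000)/(50.1001−41.4464) = 0.0000. V = [p*·0.0000 + (1−p*)·0.0000]/1.04 = 0.0000. B = V − Δ·S = 0.0000.
(2,1): S=55.0550. Δ = (V_up−V_dn)/(S_up−S_dn) = (2.7740−0.0000)/(60.5605−50.1001) = 0.2652. V = [p*·2.7740 + (1−p*)·0.0000]/1.04 = 1.8250. B = V − Δ·S = -12.7752.
(2,2): S=66.5500. Δ = (V_up−V_dn)/(S_up−S_dn) = (13.2050−2.7740)/(73.2050−60.5605) = 0.8249. V = [p*·13.2050 + (1−p*)·2.7740]/1.04 = 9.5298. B = V − Δ·S = -45.3699.
(1,0): S=50.0500. Δ = (V_up−V_dn)/(S_up−S_dn) = (1.8250−0.0000)/(55.0550−45.5455) = 0.1919. V = [p*·1.8250 + (1−p*)·0.0000]/1.04 = 1.2007. B = V − Δ·S = -8.4047.
(1,1): S=60.5000. Δ = (V_up−V_dn)/(S_up−S_dn) = (9.5298−1.8250)/(66.5500−55.0550) = 0.6703. V = [p*·9.5298 + (1−p*)·1.8250]/1.04 = 6.8238. B = V − Δ·S = -33.7278.
(0,0): S=55.0000. Δ = (V_up−V_dn)/(S_up−S_dn) = (6.8238−1.2007)/(60.5000−50.0500) = 0.5381. V = [p*·6.8238 + (1−p*)·1.2007]/1.04 = 4.8539. B = V − Δ·S = -24.7414.
Self-financing check: at every node Δ·S+B equals the discounted successor values.

(0,0): Delta=0.5381 Bond=-24.7414
(1,0): Delta=0.1919 Bond=-8.4047
(1,1): Delta=0.6703 Bond=-33.7278
(2,0): Delta=0.0000 Bond=0.0000
(2,1): Delta=0.2652 Bond=-12.7752
(2,2): Delta=0.8249 Bond=-45.3699
(3,0): Delta=0.0000 Bond=0.0000
(3,1): Delta=0.0000 Bond=0.0000
(3,2): Delta=0.3664 Bond=-19.4183
(3,3): Delta=1.0000 Bond=-60.0000
V0=4.8539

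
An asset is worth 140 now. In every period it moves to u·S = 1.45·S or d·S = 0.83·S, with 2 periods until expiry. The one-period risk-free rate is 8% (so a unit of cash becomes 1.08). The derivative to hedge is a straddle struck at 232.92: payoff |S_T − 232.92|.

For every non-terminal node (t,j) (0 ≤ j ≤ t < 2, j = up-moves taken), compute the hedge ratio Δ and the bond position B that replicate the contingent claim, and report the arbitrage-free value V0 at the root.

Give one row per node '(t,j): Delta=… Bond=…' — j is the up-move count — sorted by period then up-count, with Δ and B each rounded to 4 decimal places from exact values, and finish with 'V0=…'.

Risk-neutral probability p* = (R−d)/(u−d) = (1.08−0.83)/(1.45−0.83) = 0.4032.
Payoff layer (t=2): V(2,0)=136.4740, V(2,1)=64.4300, V(2,2)=61.4300
Node (1,0) S=116.2000: V=(p*·64.4300+(1−p*)·136.4740)/1.08=99.4667; Δ=(64.4300−136.4740)/(168.4900−96.4460)=-1.0000; B=V−Δ·S=215.6667
Node (1,1) S=203.0000: V=(p*·61.4300+(1−p*)·64.4300)/1.08=58.5373; Δ=(61.4300−64.4300)/(294.3500−168.4900)=-0.0238; B=V−Δ·S=63.3760
Node (0,0) S=140.0000: V=(p*·58.5373+(1−p*)·99.4667)/1.08=76.8175; Δ=(58.5373−99.4667)/(203.0000−116.2000)=-0.4715; B=V−Δ·S=142.8326
The time-0 hedge costs 76.8175, which is the no-arbitrage price.

(0,0): Delta=-0.4715 Bond=142.8326
(1,0): Delta=-1.0000 Bond=215.6667
(1,1): Delta=-0.0238 Bond=63.3760
V0=76.8175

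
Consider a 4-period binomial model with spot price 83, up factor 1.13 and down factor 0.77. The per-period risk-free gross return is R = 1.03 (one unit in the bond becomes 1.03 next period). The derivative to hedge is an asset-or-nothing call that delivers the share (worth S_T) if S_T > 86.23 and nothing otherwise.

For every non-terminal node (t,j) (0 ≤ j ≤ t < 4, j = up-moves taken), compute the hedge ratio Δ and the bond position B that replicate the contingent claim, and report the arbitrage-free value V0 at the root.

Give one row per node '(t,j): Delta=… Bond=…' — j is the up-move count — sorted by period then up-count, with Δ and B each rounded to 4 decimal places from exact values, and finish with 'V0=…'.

(0,0): Delta=1.7251 Bond=-76.1735
(1,0): Delta=1.9706 Bond=-94.1504
(1,1): Delta=1.6607 Bond=-72.4234
(2,0): Delta=0.0000 Bond=0.0000
(2,1): Delta=2.4871 Bond=-134.2730
(2,2): Delta=1.4442 Bond=-51.6435
(3,0): Delta=0.0000 Bond=0.0000
(3,1): Delta=0.0000 Bond=0.0000
(3,2): Delta=3.1389 Bond=-191.4940
(3,3): Delta=1.0000 Bond=0.0000
V0=67.0080

Under the risk-neutral measure, an up-move has probability p* = (R−d)/(u−d) = 0.7222 and values discount at R = 1.03.
Payoff layer (t=4): V(4,0)=0.0000, V(4,1)=0.0000, V(4,2)=0.0000, V(4,3)=92.2155, V(4,4)=135.3293
Node (3,0) S=37.8922: V=(p*·0.0000+(1−p*)·0.0000)/1.03=0.0000; Δ=(0.0000−0.0000)/(42.8182−29.1770)=0.0000; B=V−Δ·S=0.0000
Node (3,1) S=55.6081: V=(p*·0.0000+(1−p*)·0.0000)/1.03=0.0000; Δ=(0.0000−0.0000)/(62.8371−42.8182)=0.0000; B=V−Δ·S=0.0000
Node (3,2) S=81.6067: V=(p*·92.2155+(1−p*)·0.0000)/1.03=64.6603; Δ=(92.2155−0.0000)/(92.2155−62.8371)=3.1389; B=V−Δ·S=-191.4940
Node (3,3) S=119.7605: V=(p*·135.3293+(1−p*)·92.2155)/1.03=119.7605; Δ=(135.3293−92.2155)/(135.3293−92.2155)=1.0000; B=V−Δ·S=0.0000
Node (2,0) S=49.2107: V=(p*·0.0000+(1−p*)·0.0000)/1.03=0.0000; Δ=(0.0000−0.0000)/(55.6081−37.8922)=0.0000; B=V−Δ·S=0.0000
Node (2,1) S=72.2183: V=(p*·64.6603+(1−p*)·0.0000)/1.03=45.3389; Δ=(64.6603−0.0000)/(81.6067−55.6081)=2.4871; B=V−Δ·S=-134.2730
Node (2,2) S=105.9827: V=(p*·119.7605+(1−p*)·64.6603)/1.03=101.4125; Δ=(119.7605−64.6603)/(119.7605−81.6067)=1.4442; B=V−Δ·S=-51.6435
Node (1,0) S=63.9100: V=(p*·45.3389+(1−p*)·0.0000)/1.03=31.7911; Δ=(45.3389−0.0000)/(72.2183−49.2107)=1.9706; B=V−Δ·S=-94.1504
Node (1,1) S=93.7900: V=(p*·101.4125+(1−p*)·45.3389)/1.03=83.3364; Δ=(101.4125−45.3389)/(105.9827−72.2183)=1.6607; B=V−Δ·S=-72.4234
Node (0,0) S=83.0000: V=(p*·83.3364+(1−p*)·31.7911)/1.03=67.0080; Δ=(83.3364−31.7911)/(93.7900−63.9100)=1.7251; B=V−Δ·S=-76.1735
Each (Δ,B) replicates both successor values, so the strategy is self-financing and V0 is arbitrage-free.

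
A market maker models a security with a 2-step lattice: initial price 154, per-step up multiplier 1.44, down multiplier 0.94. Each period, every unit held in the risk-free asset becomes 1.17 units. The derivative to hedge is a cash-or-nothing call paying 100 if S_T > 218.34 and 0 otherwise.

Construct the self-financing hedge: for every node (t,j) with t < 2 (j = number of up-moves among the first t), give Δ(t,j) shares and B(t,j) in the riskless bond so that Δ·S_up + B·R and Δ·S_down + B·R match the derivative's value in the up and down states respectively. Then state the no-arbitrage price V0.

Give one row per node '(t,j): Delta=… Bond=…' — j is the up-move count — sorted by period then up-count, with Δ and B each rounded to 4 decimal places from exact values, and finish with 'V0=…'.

The replicating-portfolio and risk-neutral prices coincide; use p* = (1.17−0.94)/(1.44−0.94) = 0.4600 for the latter.
Terminal payoffs: V(2,0)=0.0000, V(2,1)=0.0000, V(2,2)=100.0000
Node (1,0) S=144.7600: V=(p*·0.0000+(1−p*)·0.0000)/1.17=0.0000; Δ=(0.0000−0.0000)/(208.4544−136.0744)=0.0000; B=V−Δ·S=0.0000
Node (1,1) S=221.7600: V=(p*·100.0000+(1−p*)·0.0000)/1.17=39.3162; Δ=(100.0000−0.0000)/(319.3344−208.4544)=0.9019; B=V−Δ·S=-160.6838
Node (0,0) S=154.0000: V=(p*·39.3162+(1−p*)·0.0000)/1.17=15.4577; Δ=(39.3162−0.0000)/(221.7600−144.7600)=0.5106; B=V−Δ·S=-63.1748
Each (Δ,B) replicates both successor values, so the strategy is self-financing and V0 is arbitrage-free.

(0,0): Delta=0.5106 Bond=-63.1748
(1,0): Delta=0.0000 Bond=0.0000
(1,1): Delta=0.9019 Bond=-160.6838
V0=15.4577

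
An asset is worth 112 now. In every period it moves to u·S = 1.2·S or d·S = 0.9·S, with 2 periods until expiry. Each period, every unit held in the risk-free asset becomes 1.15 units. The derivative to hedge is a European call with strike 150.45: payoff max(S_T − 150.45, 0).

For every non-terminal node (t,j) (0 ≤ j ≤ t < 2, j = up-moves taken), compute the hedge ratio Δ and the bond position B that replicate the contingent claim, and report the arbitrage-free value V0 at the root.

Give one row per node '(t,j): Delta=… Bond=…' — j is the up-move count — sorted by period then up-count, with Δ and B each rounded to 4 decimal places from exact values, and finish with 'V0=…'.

No-arbitrage ⇒ martingale measure with p* = (R−d)/(u−d) = 0.8333.
Payoff layer (t=2): V(2,0)=0.0000, V(2,1)=0.0000, V(2,2)=10.8300
(1,0): S=100.8000. Δ = (V_up−V_dn)/(S_up−S_dn) = (0.0000−0.0000)/(120.9600−90.7200) = 0.0000. V = [p*·0.0000 + (1−p*)·0.0000]/1.15 = 0.0000. B = V − Δ·S = 0.0000.
(1,1): S=134.4000. Δ = (V_up−V_dn)/(S_up−S_dn) = (10.8300−0.0000)/(161.2800−120.9600) = 0.2686. V = [p*·10.8300 + (1−p*)·0.0000]/1.15 = 7.8478. B = V − Δ·S = -28.2522.
(0,0): S=112.0000. Δ = (V_up−V_dn)/(S_up−S_dn) = (7.8478−0.0000)/(134.4000−100.8000) = 0.2336. V = [p*·7.8478 + (1−p*)·0.0000]/1.15 = 5.6868. B = V − Δ·S = -20.4726.
The time-0 hedge costs 5.6868, which is the no-arbitrage price.

(0,0): Delta=0.2336 Bond=-20.4726
(1,0): Delta=0.0000 Bond=0.0000
(1,1): Delta=0.2686 Bond=-28.2522
V0=5.6868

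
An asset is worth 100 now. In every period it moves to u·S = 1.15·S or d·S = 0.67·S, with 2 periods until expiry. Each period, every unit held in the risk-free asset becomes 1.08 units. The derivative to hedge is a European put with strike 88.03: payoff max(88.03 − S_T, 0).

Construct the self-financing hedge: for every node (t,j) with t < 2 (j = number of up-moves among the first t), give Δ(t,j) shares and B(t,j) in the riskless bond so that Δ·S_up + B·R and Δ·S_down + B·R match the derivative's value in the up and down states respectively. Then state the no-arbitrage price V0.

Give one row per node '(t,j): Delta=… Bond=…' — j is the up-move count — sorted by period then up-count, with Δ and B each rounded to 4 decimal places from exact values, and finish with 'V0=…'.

Risk-neutral probability p* = (R−d)/(u−d) = (1.08−0.67)/(1.15−0.67) = 0.8542.
Payoff layer (t=2): V(2,0)=43.1400, V(2,1)=10.9800, V(2,2)=0.0000
(1,0): S=67.0000. Δ = (V_up−V_dn)/(S_up−S_dn) = (10.9800−43.1400)/(77.0500−44.8900) = -1.0000. V = [p*·10.9800 + (1−p*)·43.1400]/1.08 = 14.5093. B = V − Δ·S = 81.5093.
(1,1): S=115.0000. Δ = (V_up−V_dn)/(S_up−S_dn) = (0.0000−10.9800)/(132.2500−77.0500) = -0.1989. V = [p*·0.0000 + (1−p*)·10.9800]/1.08 = 1.4826. B = V − Δ·S = 24.3576.
(0,0): S=100.0000. Δ = (V_up−V_dn)/(S_up−S_dn) = (1.4826−14.5093)/(115.0000−67.0000) = -0.2714. V = [p*·1.4826 + (1−p*)·14.5093]/1.08 = 3.1318. B = V − Δ·S = 30.2706.
Each (Δ,B) replicates both successor values, so the strategy is self-financing and V0 is arbitrage-free.

(0,0): Delta=-0.2714 Bond=30.2706
(1,0): Delta=-1.0000 Bond=81.5093
(1,1): Delta=-0.1989 Bond=24.3576
V0=3.1318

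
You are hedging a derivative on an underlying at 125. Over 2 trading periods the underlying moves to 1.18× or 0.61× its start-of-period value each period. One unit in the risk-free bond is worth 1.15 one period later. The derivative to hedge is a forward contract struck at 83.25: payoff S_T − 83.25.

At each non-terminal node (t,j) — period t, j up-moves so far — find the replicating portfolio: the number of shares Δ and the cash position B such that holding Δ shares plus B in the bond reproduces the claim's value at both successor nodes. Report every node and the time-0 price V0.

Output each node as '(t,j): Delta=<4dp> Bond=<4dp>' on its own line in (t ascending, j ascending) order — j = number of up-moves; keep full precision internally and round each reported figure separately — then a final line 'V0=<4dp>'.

(0,0): Delta=1.0000 Bond=-62.9490
(1,0): Delta=1.0000 Bond=-72.3913
(1,1): Delta=1.0000 Bond=-72.3913
V0=62.0510

The replicating-portfolio and risk-neutral prices coincide; use p* = (1.15−0.61)/(1.18−0.61) = 0.9474 for the latter.
Payoff layer (t=2): V(2,0)=-36.7375, V(2,1)=6.7250, V(2,2)=90.8000
(1,0): S=76.2500. Δ = (V_up−V_dn)/(S_up−S_dn) = (6.7250−-36.7375)/(89.9750−46.5125) = 1.0000. V = [p*·6.7250 + (1−p*)·-36.7375]/1.15 = 3.8587. B = V − Δ·S = -72.3913.
(1,1): S=147.5000. Δ = (V_up−V_dn)/(S_up−S_dn) = (90.8000−6.7250)/(174.0500−89.9750) = 1.0000. V = [p*·90.8000 + (1−p*)·6.7250]/1.15 = 75.1087. B = V − Δ·S = -72.3913.
(0,0): S=125.0000. Δ = (V_up−V_dn)/(S_up−S_dn) = (75.1087−3.8587)/(147.5000−76.2500) = 1.0000. V = [p*·75.1087 + (1−p*)·3.8587]/1.15 = 62.0510. B = V − Δ·S = -62.9490.
Each (Δ,B) replicates both successor values, so the strategy is self-financing and V0 is arbitrage-free.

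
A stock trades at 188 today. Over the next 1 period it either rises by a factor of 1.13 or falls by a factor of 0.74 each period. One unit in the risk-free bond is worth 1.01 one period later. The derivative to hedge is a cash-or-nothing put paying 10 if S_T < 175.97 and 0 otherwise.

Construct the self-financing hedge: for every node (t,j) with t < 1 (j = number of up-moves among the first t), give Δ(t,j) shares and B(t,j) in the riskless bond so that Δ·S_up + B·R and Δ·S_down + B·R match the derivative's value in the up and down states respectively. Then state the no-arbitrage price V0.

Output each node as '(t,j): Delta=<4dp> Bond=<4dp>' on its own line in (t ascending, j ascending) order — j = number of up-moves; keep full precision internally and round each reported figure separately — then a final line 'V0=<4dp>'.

No-arbitrage ⇒ martingale measure with p* = (R−d)/(u−d) = 0.6923.
Terminal values V(1,·): V(1,0)=10.0000, V(1,1)=0.0000
  t=0,j=0: stock 188.0000 → up 212.4400 (V=0.0000), down 139.1200 (V=10.0000). Price 3.0465; hedge Δ=-0.1364, bond B=28.6875.
Check: Δ(0,0)·S0 + B(0,0) = 3.0465 = V0.

(0,0): Delta=-0.1364 Bond=28.6875
V0=3.0465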